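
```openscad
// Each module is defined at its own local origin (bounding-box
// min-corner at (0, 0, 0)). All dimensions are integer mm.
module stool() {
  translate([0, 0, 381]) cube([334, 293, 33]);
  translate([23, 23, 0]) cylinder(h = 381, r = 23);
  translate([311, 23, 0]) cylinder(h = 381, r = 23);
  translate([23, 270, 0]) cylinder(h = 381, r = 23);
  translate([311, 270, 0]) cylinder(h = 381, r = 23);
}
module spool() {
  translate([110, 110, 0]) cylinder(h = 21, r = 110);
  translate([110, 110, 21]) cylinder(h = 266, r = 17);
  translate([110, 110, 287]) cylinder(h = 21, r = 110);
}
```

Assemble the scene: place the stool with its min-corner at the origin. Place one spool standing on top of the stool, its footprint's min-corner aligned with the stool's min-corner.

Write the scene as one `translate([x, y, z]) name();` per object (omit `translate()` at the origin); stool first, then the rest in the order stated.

stool();
translate([0, 0, 414]) spool();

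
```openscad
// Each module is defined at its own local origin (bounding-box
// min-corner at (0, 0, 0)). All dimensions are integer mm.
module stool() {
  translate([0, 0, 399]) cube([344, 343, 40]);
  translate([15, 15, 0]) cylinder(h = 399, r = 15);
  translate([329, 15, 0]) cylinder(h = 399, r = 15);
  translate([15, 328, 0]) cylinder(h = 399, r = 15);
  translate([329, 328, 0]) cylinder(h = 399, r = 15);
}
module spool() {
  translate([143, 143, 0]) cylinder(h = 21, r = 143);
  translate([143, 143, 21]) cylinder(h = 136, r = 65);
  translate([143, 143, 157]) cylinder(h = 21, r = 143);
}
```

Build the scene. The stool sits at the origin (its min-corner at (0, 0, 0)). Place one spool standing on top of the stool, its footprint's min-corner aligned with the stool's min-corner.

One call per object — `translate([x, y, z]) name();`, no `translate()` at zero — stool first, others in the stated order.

stool();
translate([0, 0, 439]) spool();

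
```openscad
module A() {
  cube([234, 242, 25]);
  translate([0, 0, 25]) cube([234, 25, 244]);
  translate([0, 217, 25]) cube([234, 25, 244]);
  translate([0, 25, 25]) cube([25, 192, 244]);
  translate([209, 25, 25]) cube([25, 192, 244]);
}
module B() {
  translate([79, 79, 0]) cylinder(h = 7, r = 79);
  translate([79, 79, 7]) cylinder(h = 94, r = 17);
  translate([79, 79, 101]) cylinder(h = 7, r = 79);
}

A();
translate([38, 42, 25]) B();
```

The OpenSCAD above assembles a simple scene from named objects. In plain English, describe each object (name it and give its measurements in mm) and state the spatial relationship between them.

A is an open-topped rectangular box: outside dimensions 234×242×269 mm, with a uniform wall and base thickness of 25 mm. The base is a full 234×242 slab on the floor; four walls sit on top of the base. The front and back walls (the −y and +y sides) span the full width; the two side walls fit between them.

B is a spool: two coaxial disc flanges of radius 79 mm and thickness 7 mm, joined by a core cylinder of radius 17 mm and height 94 mm. The lower flange rests on z = 0 and the three cylinders share a vertical axis.

The spool sits inside the open box, centred.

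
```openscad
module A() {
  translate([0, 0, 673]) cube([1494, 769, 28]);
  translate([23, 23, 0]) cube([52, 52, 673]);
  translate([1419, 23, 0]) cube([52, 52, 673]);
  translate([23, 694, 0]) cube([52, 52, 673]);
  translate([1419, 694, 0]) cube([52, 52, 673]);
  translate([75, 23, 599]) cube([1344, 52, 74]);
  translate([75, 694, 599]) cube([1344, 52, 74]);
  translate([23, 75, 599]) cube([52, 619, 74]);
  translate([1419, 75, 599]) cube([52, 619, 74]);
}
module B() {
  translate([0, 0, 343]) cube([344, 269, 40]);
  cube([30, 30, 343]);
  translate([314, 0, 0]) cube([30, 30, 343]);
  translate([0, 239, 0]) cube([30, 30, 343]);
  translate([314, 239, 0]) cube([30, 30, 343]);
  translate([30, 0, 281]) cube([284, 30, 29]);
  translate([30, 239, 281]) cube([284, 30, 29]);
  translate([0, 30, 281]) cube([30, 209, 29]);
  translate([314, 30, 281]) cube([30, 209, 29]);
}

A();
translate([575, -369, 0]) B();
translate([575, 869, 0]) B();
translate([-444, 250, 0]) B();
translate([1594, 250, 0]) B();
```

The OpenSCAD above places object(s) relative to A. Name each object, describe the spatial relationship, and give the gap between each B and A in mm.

Each stool's nearest face is 100 mm from the table's bounding box.

A is a table. B is a stool. Four stools sit around the table at the −y, +y, −x, +x sides. The gap between each stool and the table is 100 mm.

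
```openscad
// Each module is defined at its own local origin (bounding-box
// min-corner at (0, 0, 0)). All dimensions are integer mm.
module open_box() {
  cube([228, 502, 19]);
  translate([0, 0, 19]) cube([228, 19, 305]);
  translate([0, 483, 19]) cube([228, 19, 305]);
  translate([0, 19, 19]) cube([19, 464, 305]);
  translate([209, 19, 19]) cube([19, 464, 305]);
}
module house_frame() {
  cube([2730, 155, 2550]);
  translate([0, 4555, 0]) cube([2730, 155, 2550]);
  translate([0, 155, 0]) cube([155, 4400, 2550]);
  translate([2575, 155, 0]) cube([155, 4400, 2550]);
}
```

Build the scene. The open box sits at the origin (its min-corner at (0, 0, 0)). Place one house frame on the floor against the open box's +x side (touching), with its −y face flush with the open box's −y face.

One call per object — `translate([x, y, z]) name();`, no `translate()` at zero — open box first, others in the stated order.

open_box();
translate([228, 0, 0]) house_frame();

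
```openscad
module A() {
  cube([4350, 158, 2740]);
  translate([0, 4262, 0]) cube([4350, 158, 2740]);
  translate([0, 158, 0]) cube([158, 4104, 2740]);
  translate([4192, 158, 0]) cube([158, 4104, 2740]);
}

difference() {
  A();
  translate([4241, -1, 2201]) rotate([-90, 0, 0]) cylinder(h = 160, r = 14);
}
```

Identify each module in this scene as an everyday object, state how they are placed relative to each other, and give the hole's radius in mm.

A is a house frame. The house frame has a circular hole through its front wall. The hole's radius is 14 mm.

The subtracted cylinder has r = 14 mm.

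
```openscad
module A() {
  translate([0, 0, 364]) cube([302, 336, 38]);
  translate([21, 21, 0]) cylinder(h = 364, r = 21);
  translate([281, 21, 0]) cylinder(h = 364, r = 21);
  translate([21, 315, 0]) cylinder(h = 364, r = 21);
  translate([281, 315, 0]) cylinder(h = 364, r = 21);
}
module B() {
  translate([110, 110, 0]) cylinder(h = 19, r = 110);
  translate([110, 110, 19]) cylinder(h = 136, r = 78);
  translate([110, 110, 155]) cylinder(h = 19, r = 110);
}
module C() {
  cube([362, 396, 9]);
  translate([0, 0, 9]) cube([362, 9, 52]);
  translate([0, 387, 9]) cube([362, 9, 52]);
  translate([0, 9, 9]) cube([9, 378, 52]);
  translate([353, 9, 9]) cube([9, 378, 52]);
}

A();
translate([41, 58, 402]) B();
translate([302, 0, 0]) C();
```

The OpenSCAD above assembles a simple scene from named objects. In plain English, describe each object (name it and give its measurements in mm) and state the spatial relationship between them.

A is a simple wooden stool: a rectangular seat 302 mm (x) by 336 mm (y), 38 mm thick, top face at z = 402 mm, on four round legs, each 42 mm in diameter. The legs rest on z = 0, each leg's axis is inset half a diameter from the nearest pair of seat edges (so the leg's bounding box is flush with the corner).

B is a spool: two coaxial disc flanges of radius 110 mm and thickness 19 mm, joined by a core cylinder of radius 78 mm and height 136 mm. The lower flange rests on z = 0 and the three cylinders share a vertical axis.

C is an open storage box with external size 362×396×61 mm and wall thickness 9 mm (the base is also 9 mm thick). The base covers the whole footprint; the four walls stand on the base, with the y-facing walls full-width and the x-facing walls fitting between their inner faces.

The spool is on top of the stool, centred. The open box is against the stool's +x side, with their −y faces flush.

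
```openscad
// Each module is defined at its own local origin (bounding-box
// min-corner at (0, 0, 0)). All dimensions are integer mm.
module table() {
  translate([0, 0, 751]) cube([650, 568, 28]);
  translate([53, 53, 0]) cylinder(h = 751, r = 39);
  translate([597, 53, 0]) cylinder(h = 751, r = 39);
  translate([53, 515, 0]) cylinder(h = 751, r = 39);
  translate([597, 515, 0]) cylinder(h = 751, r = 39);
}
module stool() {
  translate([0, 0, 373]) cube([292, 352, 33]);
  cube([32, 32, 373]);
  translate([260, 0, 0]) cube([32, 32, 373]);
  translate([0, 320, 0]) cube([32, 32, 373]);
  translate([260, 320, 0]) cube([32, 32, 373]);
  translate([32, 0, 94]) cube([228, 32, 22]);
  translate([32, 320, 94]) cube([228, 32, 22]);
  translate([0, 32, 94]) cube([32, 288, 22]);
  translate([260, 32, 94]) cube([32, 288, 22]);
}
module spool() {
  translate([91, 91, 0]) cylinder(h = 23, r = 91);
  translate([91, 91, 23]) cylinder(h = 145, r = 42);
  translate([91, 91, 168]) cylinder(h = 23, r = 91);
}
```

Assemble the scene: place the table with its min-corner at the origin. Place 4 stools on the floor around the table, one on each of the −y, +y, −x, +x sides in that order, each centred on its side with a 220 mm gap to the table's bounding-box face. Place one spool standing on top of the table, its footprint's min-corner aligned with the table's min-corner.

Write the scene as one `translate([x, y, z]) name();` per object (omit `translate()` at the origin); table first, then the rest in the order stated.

table();
translate([179, -572, 0]) stool();
translate([179, 788, 0]) stool();
translate([-512, 108, 0]) stool();
translate([870, 108, 0]) stool();
translate([0, 0, 779]) spool();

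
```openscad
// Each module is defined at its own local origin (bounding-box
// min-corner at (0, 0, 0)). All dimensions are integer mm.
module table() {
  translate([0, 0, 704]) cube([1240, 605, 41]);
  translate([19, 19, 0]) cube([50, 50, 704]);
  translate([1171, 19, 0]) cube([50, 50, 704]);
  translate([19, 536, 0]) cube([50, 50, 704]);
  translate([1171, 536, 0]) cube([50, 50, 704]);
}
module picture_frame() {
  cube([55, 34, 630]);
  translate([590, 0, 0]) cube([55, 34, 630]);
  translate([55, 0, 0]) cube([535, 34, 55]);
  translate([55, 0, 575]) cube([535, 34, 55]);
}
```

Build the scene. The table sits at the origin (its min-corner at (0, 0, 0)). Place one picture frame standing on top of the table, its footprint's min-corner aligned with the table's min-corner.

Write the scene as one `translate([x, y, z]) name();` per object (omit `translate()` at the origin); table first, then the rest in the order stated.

table();
translate([0, 0, 745]) picture_frame();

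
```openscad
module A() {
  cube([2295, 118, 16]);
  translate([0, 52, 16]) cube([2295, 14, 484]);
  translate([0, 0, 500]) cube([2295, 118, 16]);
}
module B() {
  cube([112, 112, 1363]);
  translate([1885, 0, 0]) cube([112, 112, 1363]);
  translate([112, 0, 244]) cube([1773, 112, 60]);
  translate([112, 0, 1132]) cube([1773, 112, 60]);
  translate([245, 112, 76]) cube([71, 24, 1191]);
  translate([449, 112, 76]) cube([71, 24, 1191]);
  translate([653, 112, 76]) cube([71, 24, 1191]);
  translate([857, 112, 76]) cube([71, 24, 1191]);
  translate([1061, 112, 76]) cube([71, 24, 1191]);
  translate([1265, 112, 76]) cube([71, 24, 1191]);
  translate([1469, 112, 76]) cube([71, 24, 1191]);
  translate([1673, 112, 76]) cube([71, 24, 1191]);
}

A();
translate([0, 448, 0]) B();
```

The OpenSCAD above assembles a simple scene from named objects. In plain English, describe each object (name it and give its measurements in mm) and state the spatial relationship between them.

A is an I-beam lying along x, 2295 mm long. Overall section height 516 mm. Two flanges 118 mm wide (y) and 16 mm thick, one on the floor and one at the top; a web 14 mm thick runs between them, centred on the flange width.

B is a fence section. Two 112×112 mm posts, 1363 mm tall, stand on the floor with a clear span of 1773 mm between their inner faces. Two horizontal rails of 112×60 mm section span the gap between the posts with their undersides at z = 244 mm and z = 1132 mm, flush with the posts' −y face. 8 pickets, each 71 mm wide, 24 mm thick and 1191 mm tall, are fixed to the +y face of the rails with their bottoms at z = 76 mm, evenly spaced across the span with equal gaps (rounded down to the nearest mm) at the −x end and between each pair — any rounding remainder accumulates at the +x end.

The fence section is on the floor beside the I-beam on its +y side.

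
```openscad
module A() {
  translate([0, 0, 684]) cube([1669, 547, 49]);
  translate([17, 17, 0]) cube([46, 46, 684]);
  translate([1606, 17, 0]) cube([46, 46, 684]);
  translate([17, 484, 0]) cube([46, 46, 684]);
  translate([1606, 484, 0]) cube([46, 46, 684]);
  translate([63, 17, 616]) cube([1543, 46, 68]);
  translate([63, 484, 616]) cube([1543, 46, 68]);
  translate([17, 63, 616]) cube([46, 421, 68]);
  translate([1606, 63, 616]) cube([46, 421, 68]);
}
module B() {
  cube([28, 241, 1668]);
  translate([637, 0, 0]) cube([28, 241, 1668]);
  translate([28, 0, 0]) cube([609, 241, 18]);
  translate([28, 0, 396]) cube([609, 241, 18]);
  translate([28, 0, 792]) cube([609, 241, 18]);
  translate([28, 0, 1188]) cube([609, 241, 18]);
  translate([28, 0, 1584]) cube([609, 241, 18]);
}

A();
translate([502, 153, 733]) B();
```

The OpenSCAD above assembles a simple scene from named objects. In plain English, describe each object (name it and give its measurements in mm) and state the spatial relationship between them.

A is a table: top 1669 mm (x) × 547 mm (y), 49 mm thick, upper face at z = 733 mm, on four 46×46 mm square legs, each inset 17 mm from the nearest pair of top edges, running from z = 0 to the bottom of the top. Four apron rails, 46 mm thick and 68 mm tall, run between adjacent legs with their top edges flush with the underside of the top and their outer faces flush with the legs' outer faces.

B is a bookshelf 665 mm wide overall, 241 mm deep and 1668 mm tall. The two sides are 28 mm thick vertical panels. 5 horizontal shelves of 18 mm thickness span between the inner faces of the sides; the lowest shelf sits on the floor and shelves are stacked with a clear vertical gap of 378 mm between each pair.

The bookshelf is on top of the table, centred.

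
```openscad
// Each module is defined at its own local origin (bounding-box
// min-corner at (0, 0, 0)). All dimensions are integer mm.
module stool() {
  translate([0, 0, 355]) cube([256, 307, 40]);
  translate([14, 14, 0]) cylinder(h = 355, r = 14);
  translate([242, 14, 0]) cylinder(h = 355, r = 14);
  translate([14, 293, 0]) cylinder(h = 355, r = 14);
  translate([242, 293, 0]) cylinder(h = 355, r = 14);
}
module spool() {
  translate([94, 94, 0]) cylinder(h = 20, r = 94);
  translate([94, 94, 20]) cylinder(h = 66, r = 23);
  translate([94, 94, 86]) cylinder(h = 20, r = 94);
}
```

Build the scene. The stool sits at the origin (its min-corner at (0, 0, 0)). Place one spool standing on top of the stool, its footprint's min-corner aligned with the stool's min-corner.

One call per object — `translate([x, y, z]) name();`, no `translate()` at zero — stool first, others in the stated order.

stool();
translate([0, 0, 395]) spool();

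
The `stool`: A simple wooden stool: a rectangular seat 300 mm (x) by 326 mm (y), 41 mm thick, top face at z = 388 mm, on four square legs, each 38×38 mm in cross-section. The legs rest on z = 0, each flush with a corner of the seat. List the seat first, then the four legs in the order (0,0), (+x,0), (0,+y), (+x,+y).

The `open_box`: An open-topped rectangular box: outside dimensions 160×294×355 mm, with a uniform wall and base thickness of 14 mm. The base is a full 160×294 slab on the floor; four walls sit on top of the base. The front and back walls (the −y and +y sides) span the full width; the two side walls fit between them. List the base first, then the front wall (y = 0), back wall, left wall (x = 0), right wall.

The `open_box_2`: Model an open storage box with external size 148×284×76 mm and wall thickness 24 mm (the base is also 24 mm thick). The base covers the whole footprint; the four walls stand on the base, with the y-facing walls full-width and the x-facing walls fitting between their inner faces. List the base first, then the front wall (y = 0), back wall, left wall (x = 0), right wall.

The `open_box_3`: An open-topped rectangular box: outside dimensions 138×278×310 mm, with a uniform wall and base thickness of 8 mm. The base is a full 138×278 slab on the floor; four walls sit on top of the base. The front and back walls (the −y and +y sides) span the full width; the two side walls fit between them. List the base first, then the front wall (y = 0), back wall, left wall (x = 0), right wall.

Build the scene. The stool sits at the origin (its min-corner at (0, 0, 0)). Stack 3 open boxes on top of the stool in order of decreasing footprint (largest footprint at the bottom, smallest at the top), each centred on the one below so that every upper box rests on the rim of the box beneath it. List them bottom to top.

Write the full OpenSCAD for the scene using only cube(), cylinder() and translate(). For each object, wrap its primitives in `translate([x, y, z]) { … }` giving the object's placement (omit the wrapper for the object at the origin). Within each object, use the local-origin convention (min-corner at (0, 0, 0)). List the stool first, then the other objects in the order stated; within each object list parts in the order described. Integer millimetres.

translate([0, 0, 347]) cube([300, 326, 41]);
cube([38, 38, 347]);
translate([262, 0, 0]) cube([38, 38, 347]);
translate([0, 288, 0]) cube([38, 38, 347]);
translate([262, 288, 0]) cube([38, 38, 347]);
translate([70, 16, 388]) {
  cube([160, 294, 14]);
  translate([0, 0, 14]) cube([160, 14, 341]);
  translate([0, 280, 14]) cube([160, 14, 341]);
  translate([0, 14, 14]) cube([14, 266, 341]);
  translate([146, 14, 14]) cube([14, 266, 341]);
}
translate([76, 21, 743]) {
  cube([148, 284, 24]);
  translate([0, 0, 24]) cube([148, 24, 52]);
  translate([0, 260, 24]) cube([148, 24, 52]);
  translate([0, 24, 24]) cube([24, 236, 52]);
  translate([124, 24, 24]) cube([24, 236, 52]);
}
translate([81, 24, 819]) {
  cube([138, 278, 8]);
  translate([0, 0, 8]) cube([138, 8, 302]);
  translate([0, 270, 8]) cube([138, 8, 302]);
  translate([0, 8, 8]) cube([8, 262, 302]);
  translate([130, 8, 8]) cube([8, 262, 302]);
}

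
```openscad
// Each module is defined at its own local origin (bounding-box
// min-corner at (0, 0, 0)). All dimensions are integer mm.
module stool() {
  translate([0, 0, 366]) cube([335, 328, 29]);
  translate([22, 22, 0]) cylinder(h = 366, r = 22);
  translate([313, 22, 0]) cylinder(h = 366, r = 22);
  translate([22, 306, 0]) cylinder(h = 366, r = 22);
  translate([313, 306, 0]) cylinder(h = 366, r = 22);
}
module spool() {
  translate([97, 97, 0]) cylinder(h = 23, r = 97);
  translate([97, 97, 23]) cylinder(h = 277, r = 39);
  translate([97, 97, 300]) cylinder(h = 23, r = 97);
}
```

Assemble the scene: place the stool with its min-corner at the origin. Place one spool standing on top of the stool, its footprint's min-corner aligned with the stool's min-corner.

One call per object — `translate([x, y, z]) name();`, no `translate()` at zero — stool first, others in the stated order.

stool();
translate([0, 0, 395]) spool();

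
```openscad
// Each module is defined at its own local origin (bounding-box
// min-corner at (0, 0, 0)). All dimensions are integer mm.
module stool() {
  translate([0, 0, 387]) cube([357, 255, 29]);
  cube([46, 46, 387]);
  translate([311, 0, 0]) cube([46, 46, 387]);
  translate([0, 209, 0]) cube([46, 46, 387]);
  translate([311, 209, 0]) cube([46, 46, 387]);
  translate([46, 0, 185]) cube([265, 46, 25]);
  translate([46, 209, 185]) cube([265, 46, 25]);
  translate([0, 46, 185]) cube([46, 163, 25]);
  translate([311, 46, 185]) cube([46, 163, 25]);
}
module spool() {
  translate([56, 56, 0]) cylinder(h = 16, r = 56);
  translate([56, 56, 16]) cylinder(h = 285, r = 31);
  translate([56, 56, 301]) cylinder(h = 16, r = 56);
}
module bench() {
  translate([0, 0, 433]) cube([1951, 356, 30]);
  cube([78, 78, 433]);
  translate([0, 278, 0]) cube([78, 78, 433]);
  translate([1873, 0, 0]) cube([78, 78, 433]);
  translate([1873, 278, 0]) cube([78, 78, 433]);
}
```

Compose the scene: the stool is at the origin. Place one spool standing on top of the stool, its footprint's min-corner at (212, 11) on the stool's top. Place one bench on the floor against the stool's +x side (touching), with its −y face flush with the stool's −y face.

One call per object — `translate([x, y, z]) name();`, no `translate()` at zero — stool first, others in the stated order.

stool();
translate([212, 11, 416]) spool();
translate([357, 0, 0]) bench();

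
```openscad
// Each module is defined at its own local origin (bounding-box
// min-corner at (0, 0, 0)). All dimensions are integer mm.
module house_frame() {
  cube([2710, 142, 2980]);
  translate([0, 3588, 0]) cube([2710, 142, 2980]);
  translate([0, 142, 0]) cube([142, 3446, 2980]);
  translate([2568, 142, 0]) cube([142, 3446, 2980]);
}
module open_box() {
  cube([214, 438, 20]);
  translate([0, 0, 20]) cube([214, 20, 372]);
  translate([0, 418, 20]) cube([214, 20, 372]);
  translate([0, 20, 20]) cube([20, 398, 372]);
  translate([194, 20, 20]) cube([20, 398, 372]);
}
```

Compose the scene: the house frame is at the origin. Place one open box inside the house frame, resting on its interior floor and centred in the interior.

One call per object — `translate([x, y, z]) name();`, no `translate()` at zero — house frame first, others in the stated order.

house_frame();
translate([1248, 1646, 0]) open_box();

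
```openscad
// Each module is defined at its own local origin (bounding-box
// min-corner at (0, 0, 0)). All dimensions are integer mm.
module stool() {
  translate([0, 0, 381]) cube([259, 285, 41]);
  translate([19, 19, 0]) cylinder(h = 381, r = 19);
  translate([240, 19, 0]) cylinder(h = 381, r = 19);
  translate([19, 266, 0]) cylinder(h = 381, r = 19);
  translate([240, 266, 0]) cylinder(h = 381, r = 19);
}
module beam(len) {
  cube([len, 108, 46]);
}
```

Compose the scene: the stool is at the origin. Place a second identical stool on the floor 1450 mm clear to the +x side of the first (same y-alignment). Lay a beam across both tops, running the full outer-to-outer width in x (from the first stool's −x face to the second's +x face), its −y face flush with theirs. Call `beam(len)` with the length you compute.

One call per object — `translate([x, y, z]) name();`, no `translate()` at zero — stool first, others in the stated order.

stool();
translate([1709, 0, 0]) stool();
translate([0, 0, 422]) beam(1968);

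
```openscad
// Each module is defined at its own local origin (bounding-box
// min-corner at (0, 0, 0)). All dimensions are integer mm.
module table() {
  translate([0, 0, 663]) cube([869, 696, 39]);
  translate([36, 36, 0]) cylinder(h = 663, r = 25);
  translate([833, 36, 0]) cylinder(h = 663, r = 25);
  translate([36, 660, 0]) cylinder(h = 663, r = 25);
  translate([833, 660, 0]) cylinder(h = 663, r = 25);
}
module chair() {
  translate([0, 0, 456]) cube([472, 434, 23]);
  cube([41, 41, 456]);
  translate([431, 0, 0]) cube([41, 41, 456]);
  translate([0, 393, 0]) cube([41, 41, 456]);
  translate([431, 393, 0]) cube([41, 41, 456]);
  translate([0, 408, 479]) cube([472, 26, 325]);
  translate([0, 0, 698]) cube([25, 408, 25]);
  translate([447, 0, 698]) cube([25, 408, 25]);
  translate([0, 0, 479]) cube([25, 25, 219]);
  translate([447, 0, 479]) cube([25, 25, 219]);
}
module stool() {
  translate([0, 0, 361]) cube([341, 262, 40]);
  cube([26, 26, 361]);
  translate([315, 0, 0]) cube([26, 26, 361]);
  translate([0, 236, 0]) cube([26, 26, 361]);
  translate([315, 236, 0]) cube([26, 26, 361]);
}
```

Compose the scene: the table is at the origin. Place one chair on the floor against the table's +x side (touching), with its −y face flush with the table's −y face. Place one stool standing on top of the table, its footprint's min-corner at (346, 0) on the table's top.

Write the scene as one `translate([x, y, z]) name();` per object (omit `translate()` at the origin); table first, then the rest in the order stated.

table();
translate([869, 0, 0]) chair();
translate([346, 0, 702]) stool();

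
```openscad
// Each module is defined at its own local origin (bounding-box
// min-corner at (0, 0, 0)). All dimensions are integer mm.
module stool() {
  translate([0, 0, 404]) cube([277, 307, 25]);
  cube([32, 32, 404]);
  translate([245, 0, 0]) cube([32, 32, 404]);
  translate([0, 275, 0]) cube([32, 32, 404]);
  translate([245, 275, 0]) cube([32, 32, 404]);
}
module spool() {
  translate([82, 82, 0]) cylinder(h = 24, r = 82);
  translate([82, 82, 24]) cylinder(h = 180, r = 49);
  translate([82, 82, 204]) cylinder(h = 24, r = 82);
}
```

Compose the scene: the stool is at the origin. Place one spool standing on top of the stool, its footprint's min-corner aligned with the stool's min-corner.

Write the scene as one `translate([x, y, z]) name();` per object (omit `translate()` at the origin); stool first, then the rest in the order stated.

stool();
translate([0, 0, 429]) spool();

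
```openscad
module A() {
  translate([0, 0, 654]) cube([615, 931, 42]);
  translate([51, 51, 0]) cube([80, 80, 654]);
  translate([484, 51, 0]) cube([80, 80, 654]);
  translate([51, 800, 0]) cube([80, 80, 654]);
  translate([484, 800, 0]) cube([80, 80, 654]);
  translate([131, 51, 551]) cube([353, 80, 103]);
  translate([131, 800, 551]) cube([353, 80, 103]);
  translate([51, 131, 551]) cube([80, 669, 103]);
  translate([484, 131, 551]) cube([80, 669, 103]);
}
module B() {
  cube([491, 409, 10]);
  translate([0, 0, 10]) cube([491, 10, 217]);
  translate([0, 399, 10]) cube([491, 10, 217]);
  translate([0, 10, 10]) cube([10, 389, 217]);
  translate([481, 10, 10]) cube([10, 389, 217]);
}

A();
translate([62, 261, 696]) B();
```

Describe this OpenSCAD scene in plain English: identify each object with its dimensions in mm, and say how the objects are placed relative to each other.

A is a rectangular dining table. The top is 615×931×42 mm with its upper surface at z = 696 mm. It stands on four 80×80 mm square legs, each inset 51 mm from the nearest pair of top edges, running from the floor to the underside of the top. Four apron rails, 80 mm thick and 103 mm tall, run between adjacent legs with their top edges flush with the underside of the top and their outer faces flush with the legs' outer faces.

B is an open storage box with external size 491×409×227 mm and wall thickness 10 mm (the base is also 10 mm thick). The base covers the whole footprint; the four walls stand on the base, with the y-facing walls full-width and the x-facing walls fitting between their inner faces.

The open box is on top of the table, centred.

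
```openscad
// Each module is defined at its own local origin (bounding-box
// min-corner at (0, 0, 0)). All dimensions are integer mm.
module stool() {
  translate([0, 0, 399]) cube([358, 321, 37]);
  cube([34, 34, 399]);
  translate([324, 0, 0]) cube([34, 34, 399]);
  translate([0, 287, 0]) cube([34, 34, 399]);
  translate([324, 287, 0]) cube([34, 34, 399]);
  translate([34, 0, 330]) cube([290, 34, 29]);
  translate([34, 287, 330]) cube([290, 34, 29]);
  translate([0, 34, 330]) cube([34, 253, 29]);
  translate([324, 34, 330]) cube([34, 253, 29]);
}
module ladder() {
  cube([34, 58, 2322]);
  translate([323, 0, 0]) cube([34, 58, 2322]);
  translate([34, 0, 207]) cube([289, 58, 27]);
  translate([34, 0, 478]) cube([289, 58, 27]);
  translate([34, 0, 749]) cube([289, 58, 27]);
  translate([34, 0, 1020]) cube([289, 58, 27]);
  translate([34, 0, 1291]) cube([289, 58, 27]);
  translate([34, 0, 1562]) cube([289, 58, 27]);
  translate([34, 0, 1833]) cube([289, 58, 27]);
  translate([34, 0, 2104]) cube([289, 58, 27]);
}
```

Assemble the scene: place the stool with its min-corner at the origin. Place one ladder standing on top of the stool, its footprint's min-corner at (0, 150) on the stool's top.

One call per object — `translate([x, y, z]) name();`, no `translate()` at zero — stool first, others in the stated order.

stool();
translate([0, 150, 436]) ladder();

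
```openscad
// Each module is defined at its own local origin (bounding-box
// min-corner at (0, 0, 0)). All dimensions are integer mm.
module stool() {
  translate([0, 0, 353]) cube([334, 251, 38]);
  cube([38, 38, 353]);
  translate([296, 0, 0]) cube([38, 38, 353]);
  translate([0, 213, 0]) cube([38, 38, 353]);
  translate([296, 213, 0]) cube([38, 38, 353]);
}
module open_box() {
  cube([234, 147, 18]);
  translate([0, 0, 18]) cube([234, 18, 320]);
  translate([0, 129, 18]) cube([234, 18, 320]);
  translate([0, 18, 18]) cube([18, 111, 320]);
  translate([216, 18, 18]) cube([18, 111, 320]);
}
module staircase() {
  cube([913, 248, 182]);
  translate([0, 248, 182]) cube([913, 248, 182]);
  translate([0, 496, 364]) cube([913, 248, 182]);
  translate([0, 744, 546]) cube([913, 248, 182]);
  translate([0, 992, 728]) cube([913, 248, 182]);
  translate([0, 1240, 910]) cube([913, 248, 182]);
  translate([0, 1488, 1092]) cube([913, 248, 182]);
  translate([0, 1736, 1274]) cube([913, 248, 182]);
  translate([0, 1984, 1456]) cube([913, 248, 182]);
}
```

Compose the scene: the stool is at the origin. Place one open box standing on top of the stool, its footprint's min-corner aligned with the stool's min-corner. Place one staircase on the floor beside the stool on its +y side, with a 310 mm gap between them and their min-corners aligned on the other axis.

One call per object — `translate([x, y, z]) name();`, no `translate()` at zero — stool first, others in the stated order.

stool();
translate([0, 0, 391]) open_box();
translate([0, 561, 0]) staircase();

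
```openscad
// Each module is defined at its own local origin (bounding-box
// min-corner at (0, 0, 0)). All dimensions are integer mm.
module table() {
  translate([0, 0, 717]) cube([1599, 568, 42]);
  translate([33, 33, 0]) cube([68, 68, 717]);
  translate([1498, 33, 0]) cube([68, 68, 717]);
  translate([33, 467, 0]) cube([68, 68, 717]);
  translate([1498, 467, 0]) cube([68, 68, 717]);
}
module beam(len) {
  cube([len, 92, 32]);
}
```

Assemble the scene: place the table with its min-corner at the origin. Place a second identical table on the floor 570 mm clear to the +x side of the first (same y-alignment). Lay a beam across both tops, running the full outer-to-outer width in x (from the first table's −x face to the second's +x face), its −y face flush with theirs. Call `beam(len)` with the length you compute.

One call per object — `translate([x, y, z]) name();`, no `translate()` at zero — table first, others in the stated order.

table();
translate([2169, 0, 0]) table();
translate([0, 0, 759]) beam(3768);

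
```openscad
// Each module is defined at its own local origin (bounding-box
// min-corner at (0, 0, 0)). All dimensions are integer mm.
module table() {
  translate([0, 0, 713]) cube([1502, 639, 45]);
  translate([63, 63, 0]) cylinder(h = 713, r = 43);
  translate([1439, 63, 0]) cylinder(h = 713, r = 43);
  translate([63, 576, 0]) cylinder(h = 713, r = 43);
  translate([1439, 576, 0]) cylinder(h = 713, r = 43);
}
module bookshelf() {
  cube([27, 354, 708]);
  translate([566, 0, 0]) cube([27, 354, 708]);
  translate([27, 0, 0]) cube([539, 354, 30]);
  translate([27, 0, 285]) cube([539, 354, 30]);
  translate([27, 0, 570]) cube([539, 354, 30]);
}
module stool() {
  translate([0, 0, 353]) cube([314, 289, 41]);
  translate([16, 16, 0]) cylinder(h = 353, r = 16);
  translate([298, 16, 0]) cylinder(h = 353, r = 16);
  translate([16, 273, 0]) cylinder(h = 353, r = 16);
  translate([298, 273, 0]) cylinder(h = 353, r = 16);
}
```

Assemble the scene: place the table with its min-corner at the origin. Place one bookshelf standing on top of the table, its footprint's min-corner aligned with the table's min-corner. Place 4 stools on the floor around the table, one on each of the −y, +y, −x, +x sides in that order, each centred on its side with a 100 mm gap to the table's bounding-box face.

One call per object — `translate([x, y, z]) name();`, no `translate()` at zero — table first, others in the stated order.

table();
translate([0, 0, 758]) bookshelf();
translate([594, -389, 0]) stool();
translate([594, 739, 0]) stool();
translate([-414, 175, 0]) stool();
translate([1602, 175, 0]) stool();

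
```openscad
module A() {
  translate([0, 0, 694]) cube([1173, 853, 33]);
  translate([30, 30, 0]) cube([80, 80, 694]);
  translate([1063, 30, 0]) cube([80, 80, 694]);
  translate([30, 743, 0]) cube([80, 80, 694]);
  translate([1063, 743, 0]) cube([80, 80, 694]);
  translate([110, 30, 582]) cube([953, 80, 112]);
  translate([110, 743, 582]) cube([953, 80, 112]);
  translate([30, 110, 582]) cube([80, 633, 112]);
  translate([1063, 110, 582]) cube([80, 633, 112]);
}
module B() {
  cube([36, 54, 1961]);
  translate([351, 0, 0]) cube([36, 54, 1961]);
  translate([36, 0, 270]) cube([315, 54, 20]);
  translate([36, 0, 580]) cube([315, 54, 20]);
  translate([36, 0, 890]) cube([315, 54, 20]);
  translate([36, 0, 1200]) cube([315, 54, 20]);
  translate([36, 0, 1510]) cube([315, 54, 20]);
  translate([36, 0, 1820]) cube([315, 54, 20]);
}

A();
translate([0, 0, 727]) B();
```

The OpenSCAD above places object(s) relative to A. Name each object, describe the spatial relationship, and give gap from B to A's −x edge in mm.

A is a table. B is a ladder. The ladder is on top of the table. The gap from the ladder to the table's −x edge is 0 mm.

The ladder's min-x is at 0; the table's min-x is 0; gap = 0 mm.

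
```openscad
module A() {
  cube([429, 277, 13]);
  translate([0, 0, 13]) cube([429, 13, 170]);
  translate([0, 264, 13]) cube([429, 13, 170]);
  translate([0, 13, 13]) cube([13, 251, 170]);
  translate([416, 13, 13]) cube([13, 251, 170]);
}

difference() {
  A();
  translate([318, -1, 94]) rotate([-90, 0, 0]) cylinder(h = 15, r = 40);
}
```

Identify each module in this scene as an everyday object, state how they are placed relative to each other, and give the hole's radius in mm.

The subtracted cylinder has r = 40 mm.

A is an open box. The open box has a circular hole through its front wall. The hole's radius is 40 mm.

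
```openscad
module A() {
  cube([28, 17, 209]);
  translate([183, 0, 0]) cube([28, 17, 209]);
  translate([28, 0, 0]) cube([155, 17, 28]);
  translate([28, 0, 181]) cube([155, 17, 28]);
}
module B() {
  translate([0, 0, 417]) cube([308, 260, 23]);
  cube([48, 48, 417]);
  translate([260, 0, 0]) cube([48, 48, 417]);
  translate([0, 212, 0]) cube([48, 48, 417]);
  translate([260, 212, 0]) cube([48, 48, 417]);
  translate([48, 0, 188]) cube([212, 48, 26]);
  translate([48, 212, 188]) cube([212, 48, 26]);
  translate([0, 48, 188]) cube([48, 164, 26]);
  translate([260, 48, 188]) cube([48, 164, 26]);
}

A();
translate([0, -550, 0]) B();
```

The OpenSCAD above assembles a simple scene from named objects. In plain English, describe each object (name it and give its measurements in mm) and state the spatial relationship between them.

A is a rectangular picture frame lying in the x–z plane (depth along y). The opening is 155 mm wide (x) by 153 mm tall (z), surrounded by a border 28 mm wide on all four sides. The frame is 17 mm deep and is made of two full-height vertical stiles with two horizontal rails fitted between them.

B is a four-legged stool. The seat is a 308×260×23 mm slab whose top surface is at z = 440 mm; four square legs, each 48×48 mm in cross-section, run from the floor (z = 0) to the underside of the seat, each flush with a corner of the seat. Four stretchers, 48 mm wide and 26 mm tall, connect adjacent legs with their undersides at z = 188 mm, each running between the inner faces of the legs it joins and aligned with the legs' outer faces on the other axis.

The stool is on the floor beside the picture frame on its −y side.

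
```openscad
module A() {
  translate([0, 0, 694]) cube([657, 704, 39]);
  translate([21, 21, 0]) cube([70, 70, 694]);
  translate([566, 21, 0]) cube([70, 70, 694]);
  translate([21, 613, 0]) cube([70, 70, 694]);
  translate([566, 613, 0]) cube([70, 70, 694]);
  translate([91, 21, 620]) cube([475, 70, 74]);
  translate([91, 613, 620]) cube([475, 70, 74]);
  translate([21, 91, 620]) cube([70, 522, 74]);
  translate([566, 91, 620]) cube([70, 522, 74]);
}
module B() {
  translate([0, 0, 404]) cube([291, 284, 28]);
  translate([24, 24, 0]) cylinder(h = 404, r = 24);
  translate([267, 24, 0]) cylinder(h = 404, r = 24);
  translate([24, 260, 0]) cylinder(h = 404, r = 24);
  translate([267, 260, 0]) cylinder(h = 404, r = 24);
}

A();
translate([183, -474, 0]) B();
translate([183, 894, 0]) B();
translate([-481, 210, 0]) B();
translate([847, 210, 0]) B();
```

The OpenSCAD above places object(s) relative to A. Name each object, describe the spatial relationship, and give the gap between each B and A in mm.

Each stool's nearest face is 190 mm from the table's bounding box.

A is a table. B is a stool. Four stools sit around the table at the −y, +y, −x, +x sides. The gap between each stool and the table is 190 mm.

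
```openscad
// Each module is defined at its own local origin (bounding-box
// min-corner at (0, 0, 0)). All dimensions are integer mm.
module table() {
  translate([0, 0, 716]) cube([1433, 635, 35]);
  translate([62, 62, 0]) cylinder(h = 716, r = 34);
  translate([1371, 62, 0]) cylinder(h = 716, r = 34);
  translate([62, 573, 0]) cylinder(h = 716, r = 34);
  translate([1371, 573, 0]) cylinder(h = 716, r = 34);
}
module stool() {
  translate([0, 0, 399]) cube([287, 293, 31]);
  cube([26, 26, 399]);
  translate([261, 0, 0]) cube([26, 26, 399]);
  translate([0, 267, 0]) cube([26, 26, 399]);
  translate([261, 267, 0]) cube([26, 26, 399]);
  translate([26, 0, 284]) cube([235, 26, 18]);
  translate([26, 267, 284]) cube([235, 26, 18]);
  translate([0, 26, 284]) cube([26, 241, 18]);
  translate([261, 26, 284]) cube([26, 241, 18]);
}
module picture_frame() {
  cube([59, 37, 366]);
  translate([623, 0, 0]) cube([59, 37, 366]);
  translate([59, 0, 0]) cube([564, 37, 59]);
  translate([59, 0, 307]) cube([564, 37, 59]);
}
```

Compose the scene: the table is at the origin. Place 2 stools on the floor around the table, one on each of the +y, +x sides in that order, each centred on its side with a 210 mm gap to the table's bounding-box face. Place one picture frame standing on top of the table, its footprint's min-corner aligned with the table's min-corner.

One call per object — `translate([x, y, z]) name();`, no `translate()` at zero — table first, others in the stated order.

table();
translate([573, 845, 0]) stool();
translate([1643, 171, 0]) stool();
translate([0, 0, 751]) picture_frame();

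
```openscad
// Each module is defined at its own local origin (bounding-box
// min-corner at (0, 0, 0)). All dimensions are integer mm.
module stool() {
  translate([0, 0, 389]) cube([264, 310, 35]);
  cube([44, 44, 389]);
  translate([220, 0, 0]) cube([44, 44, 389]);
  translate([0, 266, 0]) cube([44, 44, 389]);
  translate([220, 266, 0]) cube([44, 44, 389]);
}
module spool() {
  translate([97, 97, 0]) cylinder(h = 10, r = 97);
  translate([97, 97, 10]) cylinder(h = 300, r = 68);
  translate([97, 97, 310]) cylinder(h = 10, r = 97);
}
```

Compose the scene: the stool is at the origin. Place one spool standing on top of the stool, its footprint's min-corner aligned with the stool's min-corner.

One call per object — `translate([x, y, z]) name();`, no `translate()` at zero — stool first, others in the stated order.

stool();
translate([0, 0, 424]) spool();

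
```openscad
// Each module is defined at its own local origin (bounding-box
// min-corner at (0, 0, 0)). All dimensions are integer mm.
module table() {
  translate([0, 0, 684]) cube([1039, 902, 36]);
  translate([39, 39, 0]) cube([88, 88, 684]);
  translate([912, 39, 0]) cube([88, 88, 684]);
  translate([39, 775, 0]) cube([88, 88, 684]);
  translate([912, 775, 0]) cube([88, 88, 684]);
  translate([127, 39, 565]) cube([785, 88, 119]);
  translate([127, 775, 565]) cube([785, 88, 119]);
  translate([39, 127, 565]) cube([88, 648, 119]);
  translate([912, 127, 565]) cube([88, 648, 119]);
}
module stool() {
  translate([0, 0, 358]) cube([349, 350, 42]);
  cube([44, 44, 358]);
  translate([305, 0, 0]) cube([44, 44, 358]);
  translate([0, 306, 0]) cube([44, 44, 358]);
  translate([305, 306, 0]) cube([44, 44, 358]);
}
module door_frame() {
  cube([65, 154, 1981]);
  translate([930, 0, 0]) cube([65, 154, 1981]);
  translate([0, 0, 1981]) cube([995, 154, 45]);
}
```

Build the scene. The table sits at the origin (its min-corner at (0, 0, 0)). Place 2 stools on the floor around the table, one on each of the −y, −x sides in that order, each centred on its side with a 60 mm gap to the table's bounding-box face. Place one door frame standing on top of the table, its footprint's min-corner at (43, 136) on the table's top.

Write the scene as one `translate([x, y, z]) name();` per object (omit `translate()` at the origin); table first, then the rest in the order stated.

table();
translate([345, -410, 0]) stool();
translate([-409, 276, 0]) stool();
translate([43, 136, 720]) door_frame();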